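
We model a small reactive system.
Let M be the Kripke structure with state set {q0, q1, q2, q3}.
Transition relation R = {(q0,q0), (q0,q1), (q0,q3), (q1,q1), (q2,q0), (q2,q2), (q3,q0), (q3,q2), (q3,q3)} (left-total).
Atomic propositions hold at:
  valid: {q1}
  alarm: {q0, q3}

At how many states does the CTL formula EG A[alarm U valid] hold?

A[alarm U valid]: least fixpoint, start Z0 = Sat(valid) = {q1}, add states in Sat(alarm) with every successor in Z. Already a fixed point.
Sat(A[alarm U valid]) = {q1}
EG A[alarm U valid]: greatest fixpoint, start Z0 = {q1}, keep only states in Sat with some successor in Z. Already a fixed point.
Sat(EG A[alarm U valid]) = {q1}
|Sat(EG A[alarm U valid])| = |{q1}| = 1.

1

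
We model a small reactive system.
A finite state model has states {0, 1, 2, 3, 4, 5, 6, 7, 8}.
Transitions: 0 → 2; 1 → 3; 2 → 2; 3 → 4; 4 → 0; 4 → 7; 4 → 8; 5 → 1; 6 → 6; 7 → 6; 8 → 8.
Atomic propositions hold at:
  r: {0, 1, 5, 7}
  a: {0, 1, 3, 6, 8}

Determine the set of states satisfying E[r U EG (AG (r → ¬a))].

Sat(¬a) = {2, 4, 5, 7}
Sat(r → ¬a) = {2, 3, 4, 5, 6, 7, 8}
AG (r → ¬a): greatest fixpoint, start Z0 = {2, 3, 4, 5, 6, 7, 8}, keep only states in Sat with every successor in Z. Z1 = {2, 3, 6, 7, 8}; Z2 = {2, 6, 7, 8}; fixed.
Sat(AG (r → ¬a)) = {2, 6, 7, 8}
EG (AG (r → ¬a)): greatest fixpoint, start Z0 = {2, 6, 7, 8}, keep only states in Sat with some successor in Z. Already a fixed point.
Sat(EG (AG (r → ¬a))) = {2, 6, 7, 8}
E[r U EG (AG (r → ¬a))]: least fixpoint, start Z0 = Sat(EG (AG (r → ¬a))) = {2, 6, 7, 8}, add states in Sat(r) with some successor in Z. Z1 = {0, 2, 6, 7, 8}; fixed.
Sat(E[r U EG (AG (r → ¬a))]) = {0, 2, 6, 7, 8}

{0, 2, 6, 7, 8}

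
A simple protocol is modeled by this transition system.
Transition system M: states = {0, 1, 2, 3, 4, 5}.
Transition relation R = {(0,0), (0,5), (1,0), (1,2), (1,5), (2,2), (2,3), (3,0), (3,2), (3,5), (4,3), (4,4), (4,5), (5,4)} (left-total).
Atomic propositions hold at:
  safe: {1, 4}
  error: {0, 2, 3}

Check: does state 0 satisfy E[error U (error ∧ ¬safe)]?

Yes

Sat(¬safe) = {0, 2, 3, 5}
Sat(error ∧ ¬safe) = {0, 2, 3}
E[error U (error ∧ ¬safe)]: least fixpoint, start Z0 = Sat((error ∧ ¬safe)) = {0, 2, 3}, add states in Sat(error) with some successor in Z. Already a fixed point.
Sat(E[error U (error ∧ ¬safe)]) = {0, 2, 3}
0 ∈ Sat(E[error U (error ∧ ¬safe)]) = {0, 2, 3}, so the formula holds at 0.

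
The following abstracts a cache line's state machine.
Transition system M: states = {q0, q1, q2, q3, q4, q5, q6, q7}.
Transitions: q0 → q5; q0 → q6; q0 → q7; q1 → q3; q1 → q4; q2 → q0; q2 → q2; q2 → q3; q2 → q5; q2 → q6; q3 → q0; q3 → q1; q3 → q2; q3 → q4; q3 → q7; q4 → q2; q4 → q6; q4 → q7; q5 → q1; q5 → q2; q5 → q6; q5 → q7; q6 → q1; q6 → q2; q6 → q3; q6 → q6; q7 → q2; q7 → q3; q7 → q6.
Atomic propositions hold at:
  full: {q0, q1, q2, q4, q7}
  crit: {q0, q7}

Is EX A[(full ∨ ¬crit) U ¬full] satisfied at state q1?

Yes

Sat(¬crit) = {q1, q2, q3, q4, q5, q6}
Sat(full ∨ ¬crit) = {q0, q1, q2, q3, q4, q5, q6, q7}
Sat(¬full) = {q3, q5, q6}
A[(full ∨ ¬crit) U ¬full]: least fixpoint, start Z0 = Sat(¬full) = {q3, q5, q6}, add states in Sat(full ∨ ¬crit) with every successor in Z. Already a fixed point.
Sat(A[(full ∨ ¬crit) U ¬full]) = {q3, q5, q6}
Sat(EX A[(full ∨ ¬crit) U ¬full]) = {s : some successor in {q3, q5, q6}} = {q0, q1, q2, q4, q5, q6, q7}
q1 ∈ Sat(EX A[(full ∨ ¬crit) U ¬full]) = {q0, q1, q2, q4, q5, q6, q7}, so the formula holds at q1.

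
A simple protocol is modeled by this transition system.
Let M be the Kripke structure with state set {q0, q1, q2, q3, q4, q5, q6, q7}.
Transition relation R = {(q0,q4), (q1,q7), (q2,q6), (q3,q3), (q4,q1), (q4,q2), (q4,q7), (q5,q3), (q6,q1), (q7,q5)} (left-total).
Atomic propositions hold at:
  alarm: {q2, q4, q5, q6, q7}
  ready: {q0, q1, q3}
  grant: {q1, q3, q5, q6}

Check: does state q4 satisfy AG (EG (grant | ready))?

No

Sat(grant | ready) = {q0, q1, q3, q5, q6}
EG (grant | ready): greatest fixpoint, start Z0 = {q0, q1, q3, q5, q6}, keep only states in Sat with some successor in Z. Z1 = {q3, q5, q6}; Z2 = {q3, q5}; fixed.
Sat(EG (grant | ready)) = {q3, q5}
AG (EG (grant | ready)): greatest fixpoint, start Z0 = {q3, q5}, keep only states in Sat with every successor in Z. Already a fixed point.
Sat(AG (EG (grant | ready))) = {q3, q5}
q4 ∉ Sat(AG (EG (grant | ready))) = {q3, q5}, so the formula does not hold at q4.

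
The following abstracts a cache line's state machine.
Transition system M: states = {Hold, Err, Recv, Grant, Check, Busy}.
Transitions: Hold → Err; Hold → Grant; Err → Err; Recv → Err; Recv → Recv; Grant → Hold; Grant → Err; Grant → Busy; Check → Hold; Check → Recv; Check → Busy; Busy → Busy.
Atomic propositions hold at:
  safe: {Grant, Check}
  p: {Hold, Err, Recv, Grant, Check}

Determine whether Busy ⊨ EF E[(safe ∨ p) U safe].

Sat(safe ∨ p) = {Hold, Err, Recv, Grant, Check}
E[(safe ∨ p) U safe]: least fixpoint, start Z0 = Sat(safe) = {Grant, Check}, add states in Sat(safe ∨ p) with some successor in Z. Z1 = {Hold, Grant, Check}; fixed.
Sat(E[(safe ∨ p) U safe]) = {Hold, Grant, Check}
EF E[(safe ∨ p) U safe]: least fixpoint, start Z0 = {Hold, Grant, Check}, add states with some successor in Z. Already a fixed point.
Sat(EF E[(safe ∨ p) U safe]) = {Hold, Grant, Check}
Busy ∉ Sat(EF E[(safe ∨ p) U safe]) = {Hold, Grant, Check}, so the formula does not hold at Busy.

No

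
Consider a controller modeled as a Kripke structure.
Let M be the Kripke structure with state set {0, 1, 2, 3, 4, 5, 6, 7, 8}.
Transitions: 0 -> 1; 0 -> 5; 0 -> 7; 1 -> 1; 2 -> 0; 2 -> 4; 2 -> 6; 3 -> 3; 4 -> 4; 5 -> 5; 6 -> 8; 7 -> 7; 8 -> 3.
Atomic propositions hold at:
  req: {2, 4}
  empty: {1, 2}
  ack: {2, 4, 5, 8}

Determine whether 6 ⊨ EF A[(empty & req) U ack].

Sat(empty & req) = {2}
A[(empty & req) U ack]: least fixpoint, start Z0 = Sat(ack) = {2, 4, 5, 8}, add states in Sat(empty & req) with every successor in Z. Already a fixed point.
Sat(A[(empty & req) U ack]) = {2, 4, 5, 8}
EF A[(empty & req) U ack]: least fixpoint, start Z0 = {2, 4, 5, 8}, add states with some successor in Z. Z1 = {0, 2, 4, 5, 6, 8}; fixed.
Sat(EF A[(empty & req) U ack]) = {0, 2, 4, 5, 6, 8}
6 ∈ Sat(EF A[(empty & req) U ack]) = {0, 2, 4, 5, 6, 8}, so the formula holds at 6.

Yes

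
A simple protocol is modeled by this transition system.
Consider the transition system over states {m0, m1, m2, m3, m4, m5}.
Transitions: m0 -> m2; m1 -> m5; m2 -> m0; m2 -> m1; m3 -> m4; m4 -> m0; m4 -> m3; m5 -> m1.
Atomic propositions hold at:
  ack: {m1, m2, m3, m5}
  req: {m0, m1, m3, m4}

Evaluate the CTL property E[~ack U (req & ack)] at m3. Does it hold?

Sat(~ack) = {m0, m4}
Sat(req & ack) = {m1, m3}
E[~ack U (req & ack)]: least fixpoint, start Z0 = Sat((req & ack)) = {m1, m3}, add states in Sat(~ack) with some successor in Z. Z1 = {m1, m3, m4}; fixed.
Sat(E[~ack U (req & ack)]) = {m1, m3, m4}
m3 ∈ Sat(E[~ack U (req & ack)]) = {m1, m3, m4}, so the formula holds at m3.

Yes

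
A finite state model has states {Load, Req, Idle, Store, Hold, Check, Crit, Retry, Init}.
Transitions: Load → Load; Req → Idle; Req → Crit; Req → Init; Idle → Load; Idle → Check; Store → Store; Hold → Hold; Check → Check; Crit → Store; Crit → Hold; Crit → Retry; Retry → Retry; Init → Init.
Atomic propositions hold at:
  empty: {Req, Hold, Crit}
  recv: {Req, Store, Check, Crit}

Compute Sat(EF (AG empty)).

{Req, Hold, Crit}

AG empty: greatest fixpoint, start Z0 = {Req, Hold, Crit}, keep only states in Sat with every successor in Z. Z1 = {Hold}; fixed.
Sat(AG empty) = {Hold}
EF (AG empty): least fixpoint, start Z0 = {Hold}, add states with some successor in Z. Z1 = {Hold, Crit}; Z2 = {Req, Hold, Crit}; fixed.
Sat(EF (AG empty)) = {Req, Hold, Crit}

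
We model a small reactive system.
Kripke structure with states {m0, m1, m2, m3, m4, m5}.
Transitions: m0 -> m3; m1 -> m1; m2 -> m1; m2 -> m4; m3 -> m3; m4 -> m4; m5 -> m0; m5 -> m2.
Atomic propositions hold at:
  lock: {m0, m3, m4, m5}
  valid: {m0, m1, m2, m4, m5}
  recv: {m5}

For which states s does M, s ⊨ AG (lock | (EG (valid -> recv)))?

{m0, m3, m4}

Sat(valid -> recv) = {m3, m5}
EG (valid -> recv): greatest fixpoint, start Z0 = {m3, m5}, keep only states in Sat with some successor in Z. Z1 = {m3}; fixed.
Sat(EG (valid -> recv)) = {m3}
Sat(lock | (EG (valid -> recv))) = {m0, m3, m4, m5}
AG (lock | (EG (valid -> recv))): greatest fixpoint, start Z0 = {m0, m3, m4, m5}, keep only states in Sat with every successor in Z. Z1 = {m0, m3, m4}; fixed.
Sat(AG (lock | (EG (valid -> recv)))) = {m0, m3, m4}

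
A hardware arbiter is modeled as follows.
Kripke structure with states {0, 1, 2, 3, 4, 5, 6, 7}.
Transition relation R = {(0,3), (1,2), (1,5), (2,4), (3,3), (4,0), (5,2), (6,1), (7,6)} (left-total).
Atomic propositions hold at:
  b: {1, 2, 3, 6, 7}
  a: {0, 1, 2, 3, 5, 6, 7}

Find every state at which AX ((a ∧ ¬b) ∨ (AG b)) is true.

Sat(¬b) = {0, 4, 5}
Sat(a ∧ ¬b) = {0, 5}
AG b: greatest fixpoint, start Z0 = {1, 2, 3, 6, 7}, keep only states in Sat with every successor in Z. Z1 = {3, 6, 7}; Z2 = {3, 7}; Z3 = {3}; fixed.
Sat(AG b) = {3}
Sat((a ∧ ¬b) ∨ (AG b)) = {0, 3, 5}
Sat(AX ((a ∧ ¬b) ∨ (AG b))) = {s : every successor in {0, 3, 5}} = {0, 3, 4}

{0, 3, 4}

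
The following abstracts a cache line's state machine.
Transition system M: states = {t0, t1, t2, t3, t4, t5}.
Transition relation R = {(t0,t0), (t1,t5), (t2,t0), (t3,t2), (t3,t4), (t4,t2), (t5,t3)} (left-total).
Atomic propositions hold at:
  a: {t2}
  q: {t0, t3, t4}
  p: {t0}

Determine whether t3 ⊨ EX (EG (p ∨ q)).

No

Sat(p ∨ q) = {t0, t3, t4}
EG (p ∨ q): greatest fixpoint, start Z0 = {t0, t3, t4}, keep only states in Sat with some successor in Z. Z1 = {t0, t3}; Z2 = {t0}; fixed.
Sat(EG (p ∨ q)) = {t0}
Sat(EX (EG (p ∨ q))) = {s : some successor in {t0}} = {t0, t2}
t3 ∉ Sat(EX (EG (p ∨ q))) = {t0, t2}, so the formula does not hold at t3.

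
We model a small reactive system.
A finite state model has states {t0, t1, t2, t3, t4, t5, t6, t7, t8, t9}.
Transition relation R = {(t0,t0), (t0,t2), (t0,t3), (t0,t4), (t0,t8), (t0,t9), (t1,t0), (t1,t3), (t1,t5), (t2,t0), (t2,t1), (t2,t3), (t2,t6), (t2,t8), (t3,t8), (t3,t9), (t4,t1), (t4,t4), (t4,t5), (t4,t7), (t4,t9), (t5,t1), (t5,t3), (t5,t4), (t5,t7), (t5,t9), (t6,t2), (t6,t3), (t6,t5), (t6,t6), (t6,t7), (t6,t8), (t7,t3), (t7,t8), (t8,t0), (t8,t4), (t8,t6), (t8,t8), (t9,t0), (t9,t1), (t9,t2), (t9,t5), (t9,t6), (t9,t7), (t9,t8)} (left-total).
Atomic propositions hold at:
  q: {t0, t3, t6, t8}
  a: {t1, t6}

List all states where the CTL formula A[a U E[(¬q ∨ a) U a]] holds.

Sat(¬q) = {t1, t2, t4, t5, t7, t9}
Sat(¬q ∨ a) = {t1, t2, t4, t5, t6, t7, t9}
E[(¬q ∨ a) U a]: least fixpoint, start Z0 = Sat(a) = {t1, t6}, add states in Sat(¬q ∨ a) with some successor in Z. Z1 = {t1, t2, t4, t5, t6, t9}; fixed.
Sat(E[(¬q ∨ a) U a]) = {t1, t2, t4, t5, t6, t9}
A[a U E[(¬q ∨ a) U a]]: least fixpoint, start Z0 = Sat(E[(¬q ∨ a) U a]) = {t1, t2, t4, t5, t6, t9}, add states in Sat(a) with every successor in Z. Already a fixed point.
Sat(A[a U E[(¬q ∨ a) U a]]) = {t1, t2, t4, t5, t6, t9}

{t1, t2, t4, t5, t6, t9}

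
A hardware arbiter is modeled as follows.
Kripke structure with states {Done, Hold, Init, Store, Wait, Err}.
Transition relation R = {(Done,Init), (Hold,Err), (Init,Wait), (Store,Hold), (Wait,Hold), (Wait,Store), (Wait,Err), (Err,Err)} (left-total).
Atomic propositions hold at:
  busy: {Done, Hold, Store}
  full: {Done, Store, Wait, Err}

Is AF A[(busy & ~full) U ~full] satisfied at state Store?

Sat(~full) = {Hold, Init}
Sat(busy & ~full) = {Hold}
A[(busy & ~full) U ~full]: least fixpoint, start Z0 = Sat(~full) = {Hold, Init}, add states in Sat(busy & ~full) with every successor in Z. Already a fixed point.
Sat(A[(busy & ~full) U ~full]) = {Hold, Init}
AF A[(busy & ~full) U ~full]: least fixpoint, start Z0 = {Hold, Init}, add states with every successor in Z. Z1 = {Done, Hold, Init, Store}; fixed.
Sat(AF A[(busy & ~full) U ~full]) = {Done, Hold, Init, Store}
Store ∈ Sat(AF A[(busy & ~full) U ~full]) = {Done, Hold, Init, Store}, so the formula holds at Store.

Yes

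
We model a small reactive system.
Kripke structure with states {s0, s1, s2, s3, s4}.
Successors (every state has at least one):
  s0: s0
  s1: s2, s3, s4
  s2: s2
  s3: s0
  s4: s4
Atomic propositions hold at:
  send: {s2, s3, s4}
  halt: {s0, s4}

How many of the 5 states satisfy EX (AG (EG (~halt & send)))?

2

Sat(~halt) = {s1, s2, s3}
Sat(~halt & send) = {s2, s3}
EG (~halt & send): greatest fixpoint, start Z0 = {s2, s3}, keep only states in Sat with some successor in Z. Z1 = {s2}; fixed.
Sat(EG (~halt & send)) = {s2}
AG (EG (~halt & send)): greatest fixpoint, start Z0 = {s2}, keep only states in Sat with every successor in Z. Already a fixed point.
Sat(AG (EG (~halt & send))) = {s2}
Sat(EX (AG (EG (~halt & send)))) = {s : some successor in {s2}} = {s1, s2}
|Sat(EX (AG (EG (~halt & send))))| = |{s1, s2}| = 2.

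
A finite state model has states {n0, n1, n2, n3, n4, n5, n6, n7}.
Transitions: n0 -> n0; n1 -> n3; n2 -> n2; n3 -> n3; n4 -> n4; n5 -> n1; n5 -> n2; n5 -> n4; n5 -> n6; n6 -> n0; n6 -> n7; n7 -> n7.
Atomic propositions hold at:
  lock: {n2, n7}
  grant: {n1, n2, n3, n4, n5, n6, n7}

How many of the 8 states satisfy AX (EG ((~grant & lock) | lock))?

Sat(~grant) = {n0}
Sat(~grant & lock) = ∅
Sat((~grant & lock) | lock) = {n2, n7}
EG ((~grant & lock) | lock): greatest fixpoint, start Z0 = {n2, n7}, keep only states in Sat with some successor in Z. Already a fixed point.
Sat(EG ((~grant & lock) | lock)) = {n2, n7}
Sat(AX (EG ((~grant & lock) | lock))) = {s : every successor in {n2, n7}} = {n2, n7}
|Sat(AX (EG ((~grant & lock) | lock)))| = |{n2, n7}| = 2.

2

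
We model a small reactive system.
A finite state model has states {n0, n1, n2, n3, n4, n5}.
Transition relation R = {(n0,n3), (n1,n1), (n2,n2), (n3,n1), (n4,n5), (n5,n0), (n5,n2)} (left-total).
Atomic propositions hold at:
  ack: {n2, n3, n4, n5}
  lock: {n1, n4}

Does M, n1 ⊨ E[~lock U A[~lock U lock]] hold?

Yes

Sat(~lock) = {n0, n2, n3, n5}
A[~lock U lock]: least fixpoint, start Z0 = Sat(lock) = {n1, n4}, add states in Sat(~lock) with every successor in Z. Z1 = {n1, n3, n4}; Z2 = {n0, n1, n3, n4}; fixed.
Sat(A[~lock U lock]) = {n0, n1, n3, n4}
E[~lock U A[~lock U lock]]: least fixpoint, start Z0 = Sat(A[~lock U lock]) = {n0, n1, n3, n4}, add states in Sat(~lock) with some successor in Z. Z1 = {n0, n1, n3, n4, n5}; fixed.
Sat(E[~lock U A[~lock U lock]]) = {n0, n1, n3, n4, n5}
n1 ∈ Sat(E[~lock U A[~lock U lock]]) = {n0, n1, n3, n4, n5}, so the formula holds at n1.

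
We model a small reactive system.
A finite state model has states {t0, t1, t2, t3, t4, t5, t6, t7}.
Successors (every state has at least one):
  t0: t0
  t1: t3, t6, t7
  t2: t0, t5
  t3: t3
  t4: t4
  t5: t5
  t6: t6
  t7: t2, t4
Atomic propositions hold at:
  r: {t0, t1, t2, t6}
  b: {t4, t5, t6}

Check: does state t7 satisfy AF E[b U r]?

E[b U r]: least fixpoint, start Z0 = Sat(r) = {t0, t1, t2, t6}, add states in Sat(b) with some successor in Z. Already a fixed point.
Sat(E[b U r]) = {t0, t1, t2, t6}
AF E[b U r]: least fixpoint, start Z0 = {t0, t1, t2, t6}, add states with every successor in Z. Already a fixed point.
Sat(AF E[b U r]) = {t0, t1, t2, t6}
t7 ∉ Sat(AF E[b U r]) = {t0, t1, t2, t6}, so the formula does not hold at t7.

No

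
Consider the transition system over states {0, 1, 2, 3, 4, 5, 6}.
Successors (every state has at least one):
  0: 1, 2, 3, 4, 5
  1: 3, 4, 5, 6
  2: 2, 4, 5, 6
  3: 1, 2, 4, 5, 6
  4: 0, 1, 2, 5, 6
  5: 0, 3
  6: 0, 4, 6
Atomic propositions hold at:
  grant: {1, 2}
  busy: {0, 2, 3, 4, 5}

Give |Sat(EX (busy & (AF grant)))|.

AF grant: least fixpoint, start Z0 = {1, 2}, add states with every successor in Z. Already a fixed point.
Sat(AF grant) = {1, 2}
Sat(busy & (AF grant)) = {2}
Sat(EX (busy & (AF grant))) = {s : some successor in {2}} = {0, 2, 3, 4}
|Sat(EX (busy & (AF grant)))| = |{0, 2, 3, 4}| = 4.

4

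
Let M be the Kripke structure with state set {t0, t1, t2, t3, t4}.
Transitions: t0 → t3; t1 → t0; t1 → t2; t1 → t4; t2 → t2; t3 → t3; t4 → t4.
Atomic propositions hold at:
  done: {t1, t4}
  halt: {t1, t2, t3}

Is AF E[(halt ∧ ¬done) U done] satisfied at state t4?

Sat(¬done) = {t0, t2, t3}
Sat(halt ∧ ¬done) = {t2, t3}
E[(halt ∧ ¬done) U done]: least fixpoint, start Z0 = Sat(done) = {t1, t4}, add states in Sat(halt ∧ ¬done) with some successor in Z. Already a fixed point.
Sat(E[(halt ∧ ¬done) U done]) = {t1, t4}
AF E[(halt ∧ ¬done) U done]: least fixpoint, start Z0 = {t1, t4}, add states with every successor in Z. Already a fixed point.
Sat(AF E[(halt ∧ ¬done) U done]) = {t1, t4}
t4 ∈ Sat(AF E[(halt ∧ ¬done) U done]) = {t1, t4}, so the formula holds at t4.

Yes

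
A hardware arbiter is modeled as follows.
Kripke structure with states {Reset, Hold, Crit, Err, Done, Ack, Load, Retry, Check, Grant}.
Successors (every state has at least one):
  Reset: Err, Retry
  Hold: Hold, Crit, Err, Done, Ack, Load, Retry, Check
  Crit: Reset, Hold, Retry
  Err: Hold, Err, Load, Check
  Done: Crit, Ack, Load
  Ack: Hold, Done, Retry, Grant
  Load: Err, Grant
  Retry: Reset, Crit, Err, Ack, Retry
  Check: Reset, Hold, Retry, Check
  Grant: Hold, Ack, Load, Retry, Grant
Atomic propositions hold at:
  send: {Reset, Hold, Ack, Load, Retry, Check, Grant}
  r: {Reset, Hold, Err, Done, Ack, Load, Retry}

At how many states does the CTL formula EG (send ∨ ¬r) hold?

Sat(¬r) = {Crit, Check, Grant}
Sat(send ∨ ¬r) = {Reset, Hold, Crit, Ack, Load, Retry, Check, Grant}
EG (send ∨ ¬r): greatest fixpoint, start Z0 = {Reset, Hold, Crit, Ack, Load, Retry, Check, Grant}, keep only states in Sat with some successor in Z. Already a fixed point.
Sat(EG (send ∨ ¬r)) = {Reset, Hold, Crit, Ack, Load, Retry, Check, Grant}
|Sat(EG (send ∨ ¬r))| = |{Reset, Hold, Crit, Ack, Load, Retry, Check, Grant}| = 8.

8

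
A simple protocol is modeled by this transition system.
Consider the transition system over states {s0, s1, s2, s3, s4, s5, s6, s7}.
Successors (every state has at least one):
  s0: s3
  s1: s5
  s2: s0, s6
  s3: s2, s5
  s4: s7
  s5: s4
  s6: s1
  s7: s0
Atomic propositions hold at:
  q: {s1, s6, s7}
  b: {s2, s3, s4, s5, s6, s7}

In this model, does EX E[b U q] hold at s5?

E[b U q]: least fixpoint, start Z0 = Sat(q) = {s1, s6, s7}, add states in Sat(b) with some successor in Z. Z1 = {s1, s2, s4, s6, s7}; Z2 = {s1, s2, s3, s4, s5, s6, s7}; fixed.
Sat(E[b U q]) = {s1, s2, s3, s4, s5, s6, s7}
Sat(EX E[b U q]) = {s : some successor in {s1, s2, s3, s4, s5, s6, s7}} = {s0, s1, s2, s3, s4, s5, s6}
s5 ∈ Sat(EX E[b U q]) = {s0, s1, s2, s3, s4, s5, s6}, so the formula holds at s5.

Yes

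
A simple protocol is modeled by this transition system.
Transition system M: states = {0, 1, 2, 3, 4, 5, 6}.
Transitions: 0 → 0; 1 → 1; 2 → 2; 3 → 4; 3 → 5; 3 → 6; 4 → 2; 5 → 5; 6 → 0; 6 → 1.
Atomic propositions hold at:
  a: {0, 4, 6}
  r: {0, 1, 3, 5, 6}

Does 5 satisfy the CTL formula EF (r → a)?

Sat(r → a) = {0, 2, 4, 6}
EF (r → a): least fixpoint, start Z0 = {0, 2, 4, 6}, add states with some successor in Z. Z1 = {0, 2, 3, 4, 6}; fixed.
Sat(EF (r → a)) = {0, 2, 3, 4, 6}
5 ∉ Sat(EF (r → a)) = {0, 2, 3, 4, 6}, so the formula does not hold at 5.

No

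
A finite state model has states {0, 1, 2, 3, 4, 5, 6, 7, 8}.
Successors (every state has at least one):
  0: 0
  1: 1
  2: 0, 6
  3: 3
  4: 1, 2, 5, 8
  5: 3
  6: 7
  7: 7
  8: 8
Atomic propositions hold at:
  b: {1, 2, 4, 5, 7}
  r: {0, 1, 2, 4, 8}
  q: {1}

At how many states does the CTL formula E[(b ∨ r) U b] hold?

5

Sat(b ∨ r) = {0, 1, 2, 4, 5, 7, 8}
E[(b ∨ r) U b]: least fixpoint, start Z0 = Sat(b) = {1, 2, 4, 5, 7}, add states in Sat(b ∨ r) with some successor in Z. Already a fixed point.
Sat(E[(b ∨ r) U b]) = {1, 2, 4, 5, 7}
|Sat(E[(b ∨ r) U b])| = |{1, 2, 4, 5, 7}| = 5.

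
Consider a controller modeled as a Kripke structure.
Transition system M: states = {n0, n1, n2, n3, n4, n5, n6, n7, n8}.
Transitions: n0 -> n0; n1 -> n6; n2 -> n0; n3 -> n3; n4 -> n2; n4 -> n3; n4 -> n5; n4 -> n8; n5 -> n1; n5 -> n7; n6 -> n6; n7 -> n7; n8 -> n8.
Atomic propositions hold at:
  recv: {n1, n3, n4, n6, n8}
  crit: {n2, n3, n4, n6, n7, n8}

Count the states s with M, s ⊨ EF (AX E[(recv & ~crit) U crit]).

7

Sat(~crit) = {n0, n1, n5}
Sat(recv & ~crit) = {n1}
E[(recv & ~crit) U crit]: least fixpoint, start Z0 = Sat(crit) = {n2, n3, n4, n6, n7, n8}, add states in Sat(recv & ~crit) with some successor in Z. Z1 = {n1, n2, n3, n4, n6, n7, n8}; fixed.
Sat(E[(recv & ~crit) U crit]) = {n1, n2, n3, n4, n6, n7, n8}
Sat(AX E[(recv & ~crit) U crit]) = {s : every successor in {n1, n2, n3, n4, n6, n7, n8}} = {n1, n3, n5, n6, n7, n8}
EF (AX E[(recv & ~crit) U crit]): least fixpoint, start Z0 = {n1, n3, n5, n6, n7, n8}, add states with some successor in Z. Z1 = {n1, n3, n4, n5, n6, n7, n8}; fixed.
Sat(EF (AX E[(recv & ~crit) U crit])) = {n1, n3, n4, n5, n6, n7, n8}
|Sat(EF (AX E[(recv & ~crit) U crit]))| = |{n1, n3, n4, n5, n6, n7, n8}| = 7.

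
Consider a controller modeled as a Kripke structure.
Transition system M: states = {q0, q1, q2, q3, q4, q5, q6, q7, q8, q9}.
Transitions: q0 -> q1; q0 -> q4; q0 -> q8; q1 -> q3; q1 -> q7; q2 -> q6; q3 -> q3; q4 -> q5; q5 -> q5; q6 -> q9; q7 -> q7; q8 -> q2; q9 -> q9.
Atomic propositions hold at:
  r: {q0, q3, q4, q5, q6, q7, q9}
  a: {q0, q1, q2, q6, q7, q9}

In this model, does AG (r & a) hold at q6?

Sat(r & a) = {q0, q6, q7, q9}
AG (r & a): greatest fixpoint, start Z0 = {q0, q6, q7, q9}, keep only states in Sat with every successor in Z. Z1 = {q6, q7, q9}; fixed.
Sat(AG (r & a)) = {q6, q7, q9}
q6 ∈ Sat(AG (r & a)) = {q6, q7, q9}, so the formula holds at q6.

Yes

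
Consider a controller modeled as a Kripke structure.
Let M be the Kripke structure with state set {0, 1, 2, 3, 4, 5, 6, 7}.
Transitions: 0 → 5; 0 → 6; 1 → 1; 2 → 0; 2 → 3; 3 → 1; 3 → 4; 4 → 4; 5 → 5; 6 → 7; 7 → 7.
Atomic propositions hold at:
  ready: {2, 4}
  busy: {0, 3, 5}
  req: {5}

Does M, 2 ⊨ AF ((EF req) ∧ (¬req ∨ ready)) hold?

Yes

EF req: least fixpoint, start Z0 = {5}, add states with some successor in Z. Z1 = {0, 5}; Z2 = {0, 2, 5}; fixed.
Sat(EF req) = {0, 2, 5}
Sat(¬req) = {0, 1, 2, 3, 4, 6, 7}
Sat(¬req ∨ ready) = {0, 1, 2, 3, 4, 6, 7}
Sat((EF req) ∧ (¬req ∨ ready)) = {0, 2}
AF ((EF req) ∧ (¬req ∨ ready)): least fixpoint, start Z0 = {0, 2}, add states with every successor in Z. Already a fixed point.
Sat(AF ((EF req) ∧ (¬req ∨ ready))) = {0, 2}
2 ∈ Sat(AF ((EF req) ∧ (¬req ∨ ready))) = {0, 2}, so the formula holds at 2.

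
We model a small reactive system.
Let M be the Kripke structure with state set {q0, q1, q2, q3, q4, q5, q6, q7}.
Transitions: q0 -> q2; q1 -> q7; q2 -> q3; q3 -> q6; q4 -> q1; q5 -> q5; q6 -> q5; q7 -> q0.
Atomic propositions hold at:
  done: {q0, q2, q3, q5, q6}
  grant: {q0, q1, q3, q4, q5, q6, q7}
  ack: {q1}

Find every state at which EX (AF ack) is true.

AF ack: least fixpoint, start Z0 = {q1}, add states with every successor in Z. Z1 = {q1, q4}; fixed.
Sat(AF ack) = {q1, q4}
Sat(EX (AF ack)) = {s : some successor in {q1, q4}} = {q4}

{q4}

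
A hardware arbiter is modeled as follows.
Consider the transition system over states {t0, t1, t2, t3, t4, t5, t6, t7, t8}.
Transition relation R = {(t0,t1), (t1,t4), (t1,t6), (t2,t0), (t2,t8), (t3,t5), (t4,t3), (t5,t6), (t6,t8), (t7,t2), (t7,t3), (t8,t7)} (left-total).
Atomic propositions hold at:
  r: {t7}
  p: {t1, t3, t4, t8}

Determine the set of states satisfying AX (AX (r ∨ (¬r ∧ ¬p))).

Sat(¬r) = {t0, t1, t2, t3, t4, t5, t6, t8}
Sat(¬p) = {t0, t2, t5, t6, t7}
Sat(¬r ∧ ¬p) = {t0, t2, t5, t6}
Sat(r ∨ (¬r ∧ ¬p)) = {t0, t2, t5, t6, t7}
Sat(AX (r ∨ (¬r ∧ ¬p))) = {s : every successor in {t0, t2, t5, t6, t7}} = {t3, t5, t8}
Sat(AX (AX (r ∨ (¬r ∧ ¬p)))) = {s : every successor in {t3, t5, t8}} = {t3, t4, t6}

{t3, t4, t6}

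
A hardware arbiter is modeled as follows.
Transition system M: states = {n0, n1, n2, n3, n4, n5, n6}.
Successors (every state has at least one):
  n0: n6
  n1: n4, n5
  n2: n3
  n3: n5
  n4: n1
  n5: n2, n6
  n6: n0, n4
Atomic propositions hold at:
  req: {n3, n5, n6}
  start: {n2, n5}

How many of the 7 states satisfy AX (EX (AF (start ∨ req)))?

Sat(start ∨ req) = {n2, n3, n5, n6}
AF (start ∨ req): least fixpoint, start Z0 = {n2, n3, n5, n6}, add states with every successor in Z. Z1 = {n0, n2, n3, n5, n6}; fixed.
Sat(AF (start ∨ req)) = {n0, n2, n3, n5, n6}
Sat(EX (AF (start ∨ req))) = {s : some successor in {n0, n2, n3, n5, n6}} = {n0, n1, n2, n3, n5, n6}
Sat(AX (EX (AF (start ∨ req)))) = {s : every successor in {n0, n1, n2, n3, n5, n6}} = {n0, n2, n3, n4, n5}
|Sat(AX (EX (AF (start ∨ req))))| = |{n0, n2, n3, n4, n5}| = 5.

5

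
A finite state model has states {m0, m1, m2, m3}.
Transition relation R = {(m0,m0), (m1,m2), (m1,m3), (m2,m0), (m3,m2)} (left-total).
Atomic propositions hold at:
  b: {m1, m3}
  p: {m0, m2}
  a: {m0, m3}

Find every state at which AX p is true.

Sat(AX p) = {s : every successor in {m0, m2}} = {m0, m2, m3}

{m0, m2, m3}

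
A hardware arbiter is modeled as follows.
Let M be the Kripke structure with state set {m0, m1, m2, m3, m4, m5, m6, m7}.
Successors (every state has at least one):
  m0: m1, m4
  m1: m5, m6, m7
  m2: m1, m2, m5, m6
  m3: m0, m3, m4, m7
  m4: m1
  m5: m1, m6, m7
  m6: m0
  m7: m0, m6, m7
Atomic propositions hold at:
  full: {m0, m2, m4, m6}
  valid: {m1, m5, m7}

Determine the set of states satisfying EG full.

{m2}

EG full: greatest fixpoint, start Z0 = {m0, m2, m4, m6}, keep only states in Sat with some successor in Z. Z1 = {m0, m2, m6}; Z2 = {m2, m6}; Z3 = {m2}; fixed.
Sat(EG full) = {m2}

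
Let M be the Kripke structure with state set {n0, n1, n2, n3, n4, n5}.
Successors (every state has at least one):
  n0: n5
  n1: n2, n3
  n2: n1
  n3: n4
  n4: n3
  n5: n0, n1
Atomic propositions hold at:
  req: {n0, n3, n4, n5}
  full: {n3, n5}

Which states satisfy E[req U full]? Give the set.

E[req U full]: least fixpoint, start Z0 = Sat(full) = {n3, n5}, add states in Sat(req) with some successor in Z. Z1 = {n0, n3, n4, n5}; fixed.
Sat(E[req U full]) = {n0, n3, n4, n5}

{n0, n3, n4, n5}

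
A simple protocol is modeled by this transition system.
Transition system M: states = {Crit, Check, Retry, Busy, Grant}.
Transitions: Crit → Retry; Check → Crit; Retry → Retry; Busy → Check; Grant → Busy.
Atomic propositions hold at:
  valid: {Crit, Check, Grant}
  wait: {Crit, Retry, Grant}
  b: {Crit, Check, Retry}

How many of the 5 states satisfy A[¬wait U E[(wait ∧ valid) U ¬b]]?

Sat(¬wait) = {Check, Busy}
Sat(wait ∧ valid) = {Crit, Grant}
Sat(¬b) = {Busy, Grant}
E[(wait ∧ valid) U ¬b]: least fixpoint, start Z0 = Sat(¬b) = {Busy, Grant}, add states in Sat(wait ∧ valid) with some successor in Z. Already a fixed point.
Sat(E[(wait ∧ valid) U ¬b]) = {Busy, Grant}
A[¬wait U E[(wait ∧ valid) U ¬b]]: least fixpoint, start Z0 = Sat(E[(wait ∧ valid) U ¬b]) = {Busy, Grant}, add states in Sat(¬wait) with every successor in Z. Already a fixed point.
Sat(A[¬wait U E[(wait ∧ valid) U ¬b]]) = {Busy, Grant}
|Sat(A[¬wait U E[(wait ∧ valid) U ¬b]])| = |{Busy, Grant}| = 2.

2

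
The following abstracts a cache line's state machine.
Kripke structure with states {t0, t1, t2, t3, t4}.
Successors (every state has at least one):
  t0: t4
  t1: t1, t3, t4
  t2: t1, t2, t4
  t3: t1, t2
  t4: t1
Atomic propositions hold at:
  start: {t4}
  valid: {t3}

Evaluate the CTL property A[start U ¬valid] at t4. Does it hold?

Sat(¬valid) = {t0, t1, t2, t4}
A[start U ¬valid]: least fixpoint, start Z0 = Sat(¬valid) = {t0, t1, t2, t4}, add states in Sat(start) with every successor in Z. Already a fixed point.
Sat(A[start U ¬valid]) = {t0, t1, t2, t4}
t4 ∈ Sat(A[start U ¬valid]) = {t0, t1, t2, t4}, so the formula holds at t4.

Yes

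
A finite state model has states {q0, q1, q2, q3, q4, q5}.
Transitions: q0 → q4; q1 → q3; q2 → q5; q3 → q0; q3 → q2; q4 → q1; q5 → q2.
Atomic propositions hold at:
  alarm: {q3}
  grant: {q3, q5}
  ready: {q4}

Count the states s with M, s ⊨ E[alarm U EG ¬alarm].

3

Sat(¬alarm) = {q0, q1, q2, q4, q5}
EG ¬alarm: greatest fixpoint, start Z0 = {q0, q1, q2, q4, q5}, keep only states in Sat with some successor in Z. Z1 = {q0, q2, q4, q5}; Z2 = {q0, q2, q5}; Z3 = {q2, q5}; fixed.
Sat(EG ¬alarm) = {q2, q5}
E[alarm U EG ¬alarm]: least fixpoint, start Z0 = Sat(EG ¬alarm) = {q2, q5}, add states in Sat(alarm) with some successor in Z. Z1 = {q2, q3, q5}; fixed.
Sat(E[alarm U EG ¬alarm]) = {q2, q3, q5}
|Sat(E[alarm U EG ¬alarm])| = |{q2, q3, q5}| = 3.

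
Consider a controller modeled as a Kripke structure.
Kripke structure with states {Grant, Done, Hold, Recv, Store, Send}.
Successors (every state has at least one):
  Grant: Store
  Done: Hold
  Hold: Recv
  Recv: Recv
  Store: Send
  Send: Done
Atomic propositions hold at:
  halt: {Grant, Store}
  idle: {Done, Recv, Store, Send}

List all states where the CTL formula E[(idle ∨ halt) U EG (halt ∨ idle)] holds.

Sat(idle ∨ halt) = {Grant, Done, Recv, Store, Send}
Sat(halt ∨ idle) = {Grant, Done, Recv, Store, Send}
EG (halt ∨ idle): greatest fixpoint, start Z0 = {Grant, Done, Recv, Store, Send}, keep only states in Sat with some successor in Z. Z1 = {Grant, Recv, Store, Send}; Z2 = {Grant, Recv, Store}; Z3 = {Grant, Recv}; Z4 = {Recv}; fixed.
Sat(EG (halt ∨ idle)) = {Recv}
E[(idle ∨ halt) U EG (halt ∨ idle)]: least fixpoint, start Z0 = Sat(EG (halt ∨ idle)) = {Recv}, add states in Sat(idle ∨ halt) with some successor in Z. Already a fixed point.
Sat(E[(idle ∨ halt) U EG (halt ∨ idle)]) = {Recv}

{Recv}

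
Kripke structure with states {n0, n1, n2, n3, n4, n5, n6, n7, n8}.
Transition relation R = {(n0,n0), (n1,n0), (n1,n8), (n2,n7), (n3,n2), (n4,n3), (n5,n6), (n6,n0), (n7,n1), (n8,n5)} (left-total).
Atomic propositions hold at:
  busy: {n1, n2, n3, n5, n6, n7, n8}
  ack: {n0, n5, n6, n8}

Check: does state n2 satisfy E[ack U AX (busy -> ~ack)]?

Sat(~ack) = {n1, n2, n3, n4, n7}
Sat(busy -> ~ack) = {n0, n1, n2, n3, n4, n7}
Sat(AX (busy -> ~ack)) = {s : every successor in {n0, n1, n2, n3, n4, n7}} = {n0, n2, n3, n4, n6, n7}
E[ack U AX (busy -> ~ack)]: least fixpoint, start Z0 = Sat(AX (busy -> ~ack)) = {n0, n2, n3, n4, n6, n7}, add states in Sat(ack) with some successor in Z. Z1 = {n0, n2, n3, n4, n5, n6, n7}; Z2 = {n0, n2, n3, n4, n5, n6, n7, n8}; fixed.
Sat(E[ack U AX (busy -> ~ack)]) = {n0, n2, n3, n4, n5, n6, n7, n8}
n2 ∈ Sat(E[ack U AX (busy -> ~ack)]) = {n0, n2, n3, n4, n5, n6, n7, n8}, so the formula holds at n2.

Yes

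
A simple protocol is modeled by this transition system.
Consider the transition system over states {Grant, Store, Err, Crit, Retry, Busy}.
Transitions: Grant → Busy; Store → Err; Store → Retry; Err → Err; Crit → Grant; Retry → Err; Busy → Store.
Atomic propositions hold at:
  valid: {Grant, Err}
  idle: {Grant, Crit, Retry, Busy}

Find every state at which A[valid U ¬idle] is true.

{Store, Err}

Sat(¬idle) = {Store, Err}
A[valid U ¬idle]: least fixpoint, start Z0 = Sat(¬idle) = {Store, Err}, add states in Sat(valid) with every successor in Z. Already a fixed point.
Sat(A[valid U ¬idle]) = {Store, Err}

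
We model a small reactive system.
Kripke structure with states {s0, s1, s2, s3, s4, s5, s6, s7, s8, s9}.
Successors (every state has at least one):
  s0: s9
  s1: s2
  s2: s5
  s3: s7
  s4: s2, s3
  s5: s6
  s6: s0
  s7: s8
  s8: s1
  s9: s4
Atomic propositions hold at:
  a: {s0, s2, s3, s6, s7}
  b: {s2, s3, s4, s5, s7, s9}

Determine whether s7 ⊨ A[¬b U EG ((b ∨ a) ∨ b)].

No

Sat(¬b) = {s0, s1, s6, s8}
Sat(b ∨ a) = {s0, s2, s3, s4, s5, s6, s7, s9}
Sat((b ∨ a) ∨ b) = {s0, s2, s3, s4, s5, s6, s7, s9}
EG ((b ∨ a) ∨ b): greatest fixpoint, start Z0 = {s0, s2, s3, s4, s5, s6, s7, s9}, keep only states in Sat with some successor in Z. Z1 = {s0, s2, s3, s4, s5, s6, s9}; Z2 = {s0, s2, s4, s5, s6, s9}; fixed.
Sat(EG ((b ∨ a) ∨ b)) = {s0, s2, s4, s5, s6, s9}
A[¬b U EG ((b ∨ a) ∨ b)]: least fixpoint, start Z0 = Sat(EG ((b ∨ a) ∨ b)) = {s0, s2, s4, s5, s6, s9}, add states in Sat(¬b) with every successor in Z. Z1 = {s0, s1, s2, s4, s5, s6, s9}; Z2 = {s0, s1, s2, s4, s5, s6, s8, s9}; fixed.
Sat(A[¬b U EG ((b ∨ a) ∨ b)]) = {s0, s1, s2, s4, s5, s6, s8, s9}
s7 ∉ Sat(A[¬b U EG ((b ∨ a) ∨ b)]) = {s0, s1, s2, s4, s5, s6, s8, s9}, so the formula does not hold at s7.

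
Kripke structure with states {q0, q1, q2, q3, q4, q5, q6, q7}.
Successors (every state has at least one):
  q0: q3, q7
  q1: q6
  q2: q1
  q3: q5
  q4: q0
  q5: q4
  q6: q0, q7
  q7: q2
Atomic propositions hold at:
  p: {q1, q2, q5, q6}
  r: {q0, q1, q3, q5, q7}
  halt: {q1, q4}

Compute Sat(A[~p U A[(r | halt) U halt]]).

Sat(~p) = {q0, q3, q4, q7}
Sat(r | halt) = {q0, q1, q3, q4, q5, q7}
A[(r | halt) U halt]: least fixpoint, start Z0 = Sat(halt) = {q1, q4}, add states in Sat(r | halt) with every successor in Z. Z1 = {q1, q4, q5}; Z2 = {q1, q3, q4, q5}; fixed.
Sat(A[(r | halt) U halt]) = {q1, q3, q4, q5}
A[~p U A[(r | halt) U halt]]: least fixpoint, start Z0 = Sat(A[(r | halt) U halt]) = {q1, q3, q4, q5}, add states in Sat(~p) with every successor in Z. Already a fixed point.
Sat(A[~p U A[(r | halt) U halt]]) = {q1, q3, q4, q5}

{q1, q3, q4, q5}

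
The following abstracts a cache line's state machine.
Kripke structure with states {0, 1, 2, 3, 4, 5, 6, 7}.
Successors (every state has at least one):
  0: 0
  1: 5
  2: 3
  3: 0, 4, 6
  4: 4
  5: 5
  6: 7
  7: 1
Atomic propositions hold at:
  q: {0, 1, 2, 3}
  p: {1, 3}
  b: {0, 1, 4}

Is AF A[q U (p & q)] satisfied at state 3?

Yes

Sat(p & q) = {1, 3}
A[q U (p & q)]: least fixpoint, start Z0 = Sat((p & q)) = {1, 3}, add states in Sat(q) with every successor in Z. Z1 = {1, 2, 3}; fixed.
Sat(A[q U (p & q)]) = {1, 2, 3}
AF A[q U (p & q)]: least fixpoint, start Z0 = {1, 2, 3}, add states with every successor in Z. Z1 = {1, 2, 3, 7}; Z2 = {1, 2, 3, 6, 7}; fixed.
Sat(AF A[q U (p & q)]) = {1, 2, 3, 6, 7}
3 ∈ Sat(AF A[q U (p & q)]) = {1, 2, 3, 6, 7}, so the formula holds at 3.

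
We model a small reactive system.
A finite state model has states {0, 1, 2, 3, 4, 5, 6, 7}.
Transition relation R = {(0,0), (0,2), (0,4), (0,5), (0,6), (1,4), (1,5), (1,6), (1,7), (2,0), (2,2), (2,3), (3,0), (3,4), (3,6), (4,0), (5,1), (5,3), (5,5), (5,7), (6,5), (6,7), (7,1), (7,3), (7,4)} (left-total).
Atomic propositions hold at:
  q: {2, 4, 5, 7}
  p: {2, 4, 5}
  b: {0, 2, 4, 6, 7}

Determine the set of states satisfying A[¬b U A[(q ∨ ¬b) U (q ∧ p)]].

{2, 4, 5}

Sat(¬b) = {1, 3, 5}
Sat(q ∨ ¬b) = {1, 2, 3, 4, 5, 7}
Sat(q ∧ p) = {2, 4, 5}
A[(q ∨ ¬b) U (q ∧ p)]: least fixpoint, start Z0 = Sat((q ∧ p)) = {2, 4, 5}, add states in Sat(q ∨ ¬b) with every successor in Z. Already a fixed point.
Sat(A[(q ∨ ¬b) U (q ∧ p)]) = {2, 4, 5}
A[¬b U A[(q ∨ ¬b) U (q ∧ p)]]: least fixpoint, start Z0 = Sat(A[(q ∨ ¬b) U (q ∧ p)]) = {2, 4, 5}, add states in Sat(¬b) with every successor in Z. Already a fixed point.
Sat(A[¬b U A[(q ∨ ¬b) U (q ∧ p)]]) = {2, 4, 5}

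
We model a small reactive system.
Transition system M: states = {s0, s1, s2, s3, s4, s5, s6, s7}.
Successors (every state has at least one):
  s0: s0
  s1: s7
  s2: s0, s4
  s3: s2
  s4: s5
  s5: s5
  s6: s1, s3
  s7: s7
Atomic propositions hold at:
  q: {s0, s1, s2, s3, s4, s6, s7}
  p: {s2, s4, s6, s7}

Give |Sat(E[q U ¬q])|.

5

Sat(¬q) = {s5}
E[q U ¬q]: least fixpoint, start Z0 = Sat(¬q) = {s5}, add states in Sat(q) with some successor in Z. Z1 = {s4, s5}; Z2 = {s2, s4, s5}; Z3 = {s2, s3, s4, s5}; Z4 = {s2, s3, s4, s5, s6}; fixed.
Sat(E[q U ¬q]) = {s2, s3, s4, s5, s6}
|Sat(E[q U ¬q])| = |{s2, s3, s4, s5, s6}| = 5.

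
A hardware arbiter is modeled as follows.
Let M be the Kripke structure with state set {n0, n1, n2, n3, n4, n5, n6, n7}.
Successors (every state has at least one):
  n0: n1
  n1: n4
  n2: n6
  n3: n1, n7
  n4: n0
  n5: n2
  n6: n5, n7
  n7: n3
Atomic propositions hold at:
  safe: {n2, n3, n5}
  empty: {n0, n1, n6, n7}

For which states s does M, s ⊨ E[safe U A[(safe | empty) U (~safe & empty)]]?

Sat(safe | empty) = {n0, n1, n2, n3, n5, n6, n7}
Sat(~safe) = {n0, n1, n4, n6, n7}
Sat(~safe & empty) = {n0, n1, n6, n7}
A[(safe | empty) U (~safe & empty)]: least fixpoint, start Z0 = Sat((~safe & empty)) = {n0, n1, n6, n7}, add states in Sat(safe | empty) with every successor in Z. Z1 = {n0, n1, n2, n3, n6, n7}; Z2 = {n0, n1, n2, n3, n5, n6, n7}; fixed.
Sat(A[(safe | empty) U (~safe & empty)]) = {n0, n1, n2, n3, n5, n6, n7}
E[safe U A[(safe | empty) U (~safe & empty)]]: least fixpoint, start Z0 = Sat(A[(safe | empty) U (~safe & empty)]) = {n0, n1, n2, n3, n5, n6, n7}, add states in Sat(safe) with some successor in Z. Already a fixed point.
Sat(E[safe U A[(safe | empty) U (~safe & empty)]]) = {n0, n1, n2, n3, n5, n6, n7}

{n0, n1, n2, n3, n5, n6, n7}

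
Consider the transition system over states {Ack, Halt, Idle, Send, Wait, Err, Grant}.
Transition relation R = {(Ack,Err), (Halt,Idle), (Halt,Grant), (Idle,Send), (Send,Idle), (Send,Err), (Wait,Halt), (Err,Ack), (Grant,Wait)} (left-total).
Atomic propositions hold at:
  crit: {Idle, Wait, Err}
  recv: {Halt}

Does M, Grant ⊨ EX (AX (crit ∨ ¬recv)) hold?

No

Sat(¬recv) = {Ack, Idle, Send, Wait, Err, Grant}
Sat(crit ∨ ¬recv) = {Ack, Idle, Send, Wait, Err, Grant}
Sat(AX (crit ∨ ¬recv)) = {s : every successor in {Ack, Idle, Send, Wait, Err, Grant}} = {Ack, Halt, Idle, Send, Err, Grant}
Sat(EX (AX (crit ∨ ¬recv))) = {s : some successor in {Ack, Halt, Idle, Send, Err, Grant}} = {Ack, Halt, Idle, Send, Wait, Err}
Grant ∉ Sat(EX (AX (crit ∨ ¬recv))) = {Ack, Halt, Idle, Send, Wait, Err}, so the formula does not hold at Grant.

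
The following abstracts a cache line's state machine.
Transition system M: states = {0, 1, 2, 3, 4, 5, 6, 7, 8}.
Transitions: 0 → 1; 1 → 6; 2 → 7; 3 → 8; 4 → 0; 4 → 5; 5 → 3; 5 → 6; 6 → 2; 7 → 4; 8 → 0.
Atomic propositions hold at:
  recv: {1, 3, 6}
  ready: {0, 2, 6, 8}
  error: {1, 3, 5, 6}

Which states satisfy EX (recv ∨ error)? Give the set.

{0, 1, 4, 5}

Sat(recv ∨ error) = {1, 3, 5, 6}
Sat(EX (recv ∨ error)) = {s : some successor in {1, 3, 5, 6}} = {0, 1, 4, 5}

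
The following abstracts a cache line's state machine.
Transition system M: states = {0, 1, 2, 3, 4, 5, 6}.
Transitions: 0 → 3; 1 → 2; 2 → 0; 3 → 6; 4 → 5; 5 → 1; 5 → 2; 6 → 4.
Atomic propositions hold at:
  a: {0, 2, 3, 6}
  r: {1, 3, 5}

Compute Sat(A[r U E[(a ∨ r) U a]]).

{0, 1, 2, 3, 5, 6}

Sat(a ∨ r) = {0, 1, 2, 3, 5, 6}
E[(a ∨ r) U a]: least fixpoint, start Z0 = Sat(a) = {0, 2, 3, 6}, add states in Sat(a ∨ r) with some successor in Z. Z1 = {0, 1, 2, 3, 5, 6}; fixed.
Sat(E[(a ∨ r) U a]) = {0, 1, 2, 3, 5, 6}
A[r U E[(a ∨ r) U a]]: least fixpoint, start Z0 = Sat(E[(a ∨ r) U a]) = {0, 1, 2, 3, 5, 6}, add states in Sat(r) with every successor in Z. Already a fixed point.
Sat(A[r U E[(a ∨ r) U a]]) = {0, 1, 2, 3, 5, 6}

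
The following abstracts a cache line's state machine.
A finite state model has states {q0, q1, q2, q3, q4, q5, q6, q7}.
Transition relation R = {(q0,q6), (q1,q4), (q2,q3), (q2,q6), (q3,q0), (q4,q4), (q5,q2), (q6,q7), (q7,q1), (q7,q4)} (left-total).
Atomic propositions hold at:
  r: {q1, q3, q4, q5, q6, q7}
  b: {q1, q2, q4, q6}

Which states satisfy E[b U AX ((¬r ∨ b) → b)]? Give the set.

Sat(¬r) = {q0, q2}
Sat(¬r ∨ b) = {q0, q1, q2, q4, q6}
Sat((¬r ∨ b) → b) = {q1, q2, q3, q4, q5, q6, q7}
Sat(AX ((¬r ∨ b) → b)) = {s : every successor in {q1, q2, q3, q4, q5, q6, q7}} = {q0, q1, q2, q4, q5, q6, q7}
E[b U AX ((¬r ∨ b) → b)]: least fixpoint, start Z0 = Sat(AX ((¬r ∨ b) → b)) = {q0, q1, q2, q4, q5, q6, q7}, add states in Sat(b) with some successor in Z. Already a fixed point.
Sat(E[b U AX ((¬r ∨ b) → b)]) = {q0, q1, q2, q4, q5, q6, q7}

{q0, q1, q2, q4, q5, q6, q7}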